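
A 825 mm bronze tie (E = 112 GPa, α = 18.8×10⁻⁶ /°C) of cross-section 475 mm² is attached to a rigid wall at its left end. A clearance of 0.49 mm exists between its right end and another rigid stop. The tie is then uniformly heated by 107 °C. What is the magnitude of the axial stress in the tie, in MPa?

Unrestrained expansion: δ_free = αΔT L = 18.8×10⁻⁶ × 107 × 825 = 1.66 mm.
This exceeds the 0.49 mm gap, so the wall pushes back. The portion of expansion that must be recovered elastically is δ_free − gap = 1.66 − 0.49 = 1.17 mm.
Compatibility: PL/(AE) = 1.17 mm, so σ = P/A = E × (1.17/825) = 158.8 MPa.

σ ≈ 159 MPa (compressive)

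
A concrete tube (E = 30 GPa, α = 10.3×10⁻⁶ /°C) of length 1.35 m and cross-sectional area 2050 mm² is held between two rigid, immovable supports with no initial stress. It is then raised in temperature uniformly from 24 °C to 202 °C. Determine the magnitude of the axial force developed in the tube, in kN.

With zero net strain, σ = E·αΔT = 30 GPa × 10.3×10⁻⁶ × 178 = 55 MPa.
Then P = σA = 55 × 2050 mm² = 112.8 kN, compressive.

P ≈ 113 kN (compressive)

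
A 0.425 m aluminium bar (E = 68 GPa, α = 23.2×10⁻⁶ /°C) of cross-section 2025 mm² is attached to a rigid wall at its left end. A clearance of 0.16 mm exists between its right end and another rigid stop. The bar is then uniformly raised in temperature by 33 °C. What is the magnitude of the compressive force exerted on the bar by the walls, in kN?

If the wall were absent the bar would grow by αΔT L = 23.2×10⁻⁶ × 33 × 425 = 0.3254 mm.
This exceeds the 0.16 mm gap, so the wall pushes back. The portion of expansion that must be recovered elastically is δ_free − gap = 0.3254 − 0.16 = 0.1654 mm.
So σ = E(δ_free − g)/L = 68×10³ × 0.1654/425 = 26.46 MPa.
P = σA = 26.46 × 2025 = 53.58 kN.

P ≈ 53.6 kN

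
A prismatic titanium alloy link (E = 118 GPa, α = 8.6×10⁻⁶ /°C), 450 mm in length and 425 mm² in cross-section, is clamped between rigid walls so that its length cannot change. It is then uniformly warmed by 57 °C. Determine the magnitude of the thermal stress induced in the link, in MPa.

The supports are rigid, so the total axial strain is zero. The restrained thermal strain is ε = αΔT = 8.6×10⁻⁶ × 57 = 490.2×10⁻⁶.
The stress required to suppress this strain is σ = Eε = 118×10³ × 490.2×10⁻⁶ = 57.84 MPa, compressive since the link is trying to expand.

σ ≈ 57.8 MPa (compressive)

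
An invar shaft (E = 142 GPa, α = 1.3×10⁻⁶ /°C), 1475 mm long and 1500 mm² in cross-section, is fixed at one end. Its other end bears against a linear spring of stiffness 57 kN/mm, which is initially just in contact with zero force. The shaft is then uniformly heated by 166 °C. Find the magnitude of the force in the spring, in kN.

P ≈ 13 kN

Free thermal expansion: δ_free = αΔT L = 1.3×10⁻⁶ × 166 × 1475 = 0.3183 mm.
With a force P in the spring, the elastic change of the shaft is PL/(AE) and that of the spring is P/k; compatibility requires their sum to equal δ_free.
P [ L/(AE) + 1/k ] = δ_free → P [ 1475/(1500×142×10³) + 1/(57×10³) ] = 0.3183.
P = 0.3183 / 2.447×10⁻⁵ = 13010 N.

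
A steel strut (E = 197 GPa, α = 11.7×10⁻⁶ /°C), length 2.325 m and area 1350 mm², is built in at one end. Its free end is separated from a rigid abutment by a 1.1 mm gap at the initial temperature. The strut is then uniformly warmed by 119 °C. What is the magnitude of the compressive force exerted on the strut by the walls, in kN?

P ≈ 244 kN

If the wall were absent the strut would grow by αΔT L = 11.7×10⁻⁶ × 119 × 2325 = 3.237 mm.
After closing the 1.1 mm clearance, 3.237 − 1.1 = 2.137 mm of expansion remains to be suppressed by the wall.
So σ = E(δ_free − g)/L = 197×10³ × 2.137/2325 = 181.1 MPa.
P = σA = 181.1 × 1350 = 244.5 kN.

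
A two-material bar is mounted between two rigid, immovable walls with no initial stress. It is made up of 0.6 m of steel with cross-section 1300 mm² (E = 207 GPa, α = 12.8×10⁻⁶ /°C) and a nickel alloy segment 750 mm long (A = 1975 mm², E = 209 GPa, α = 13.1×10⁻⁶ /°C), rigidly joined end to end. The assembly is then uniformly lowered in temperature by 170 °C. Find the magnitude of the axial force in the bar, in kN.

P ≈ 735 kN (tensile)

If the supports were absent, the total length change would be Σ αᵢΔT Lᵢ = 12.8×10⁻⁶×170×600 + 13.1×10⁻⁶×170×750 = 2.976 mm.
The walls prevent any net length change, so an axial force P (same in every segment) develops. Compatibility: P · Σ Lᵢ/(AᵢEᵢ) = δ_free.
Σ Lᵢ/(AᵢEᵢ) = 600/(1300×207×10³) + 750/(1975×209×10³) = 4.047×10⁻⁶ mm/N.
P = 2.976 / 4.047×10⁻⁶ = 735400 N = 735.4 kN, tensile.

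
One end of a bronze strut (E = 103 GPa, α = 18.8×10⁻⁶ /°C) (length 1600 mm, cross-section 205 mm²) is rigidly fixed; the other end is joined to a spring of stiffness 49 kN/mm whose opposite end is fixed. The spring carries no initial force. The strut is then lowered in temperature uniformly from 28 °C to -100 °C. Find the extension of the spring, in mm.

δ ≈ 0.817 mm

The unrestrained thermal change is αΔT L = 18.8×10⁻⁶ × 128 × 1600 = 3.85 mm.
Let P be the tensile force in the spring. The strut extends elastically by PL/(AE) and the spring stretches by P/k; together these equal δ_free.
So P = δ_free / [L/(AE) + 1/k] = 3.85 / [ 1600/(205×103×10³) + 1/(49×10³) ].
P = 3.85 / 9.618×10⁻⁵ = 40030 N.
Spring extension = P/k = 40030/(49×10³) = 0.8169 mm.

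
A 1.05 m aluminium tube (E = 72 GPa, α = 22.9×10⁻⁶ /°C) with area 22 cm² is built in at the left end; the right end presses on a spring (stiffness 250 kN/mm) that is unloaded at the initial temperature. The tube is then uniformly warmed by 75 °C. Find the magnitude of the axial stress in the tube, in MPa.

σ ≈ 77.1 MPa (compressive)

Free thermal expansion: δ_free = αΔT L = 22.9×10⁻⁶ × 75 × 1050 = 1.803 mm.
Let P be the compressive force at the spring. The tube shortens elastically by PL/(AE) and the spring compresses by P/k; together these equal δ_free.
So P = δ_free / [L/(AE) + 1/k] = 1.803 / [ 1050/(2200×72×10³) + 1/(250×10³) ].
P = 1.803 / 1.063×10⁻⁵ = 169700 N.
σ = P/A = 169700/2200 = 77.12 MPa.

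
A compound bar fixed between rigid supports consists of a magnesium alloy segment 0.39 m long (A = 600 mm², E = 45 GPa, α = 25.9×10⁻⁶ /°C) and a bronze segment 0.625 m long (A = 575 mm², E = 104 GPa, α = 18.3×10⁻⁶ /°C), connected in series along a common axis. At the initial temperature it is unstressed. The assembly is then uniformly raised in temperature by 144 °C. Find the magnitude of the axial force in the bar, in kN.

P ≈ 125 kN (compressive)

Free thermal expansion of the whole bar: Σ αᵢΔT Lᵢ = 25.9×10⁻⁶×144×390 + 18.3×10⁻⁶×144×625 = 3.102 mm.
Since the ends are fixed, an axial force P builds up, equal in every segment, with P · Σ Lᵢ/(AᵢEᵢ) = δ_free.
The series flexibility is Σ Lᵢ/(AᵢEᵢ) = 390/(600×45×10³) + 625/(575×104×10³) = 2.49×10⁻⁵ mm/N.
So P = 3.102 / 2.49×10⁻⁵ = 124.6 kN, compressive.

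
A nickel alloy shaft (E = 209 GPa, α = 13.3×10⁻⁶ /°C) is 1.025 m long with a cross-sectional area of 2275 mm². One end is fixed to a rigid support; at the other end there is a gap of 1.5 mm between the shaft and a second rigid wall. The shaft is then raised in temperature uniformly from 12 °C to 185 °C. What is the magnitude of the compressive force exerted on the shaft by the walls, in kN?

P ≈ 398 kN

Unrestrained expansion: δ_free = αΔT L = 13.3×10⁻⁶ × 173 × 1025 = 2.358 mm.
After closing the 1.5 mm clearance, 2.358 − 1.5 = 0.8584 mm of expansion remains to be suppressed by the wall.
So σ = E(δ_free − g)/L = 209×10³ × 0.8584/1025 = 175 MPa.
Force on the wall = σA = 175 × 2275 mm² = 398.2 kN.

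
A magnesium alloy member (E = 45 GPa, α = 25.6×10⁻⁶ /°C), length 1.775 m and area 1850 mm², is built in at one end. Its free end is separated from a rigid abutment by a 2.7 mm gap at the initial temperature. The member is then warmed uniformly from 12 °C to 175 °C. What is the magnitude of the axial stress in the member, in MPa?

σ ≈ 119 MPa (compressive)

Free thermal elongation = αΔT L = 25.6×10⁻⁶ × 163 × 1775 = 7.407 mm.
After closing the 2.7 mm clearance, 7.407 − 2.7 = 4.707 mm of expansion remains to be suppressed by the wall.
Compatibility: PL/(AE) = 4.707 mm, so σ = P/A = E × (4.707/1775) = 119.3 MPa.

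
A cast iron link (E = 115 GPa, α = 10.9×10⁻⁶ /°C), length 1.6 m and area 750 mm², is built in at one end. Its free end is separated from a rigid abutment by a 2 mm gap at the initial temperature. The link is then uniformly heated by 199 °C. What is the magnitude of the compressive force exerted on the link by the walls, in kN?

Free thermal elongation = αΔT L = 10.9×10⁻⁶ × 199 × 1600 = 3.471 mm.
After closing the 2 mm clearance, 3.471 − 2 = 1.471 mm of expansion remains to be suppressed by the wall.
Compatibility: PL/(AE) = 1.471 mm, so σ = P/A = E × (1.471/1600) = 105.7 MPa.
Force on the wall = σA = 105.7 × 750 mm² = 79.27 kN.

P ≈ 79.3 kN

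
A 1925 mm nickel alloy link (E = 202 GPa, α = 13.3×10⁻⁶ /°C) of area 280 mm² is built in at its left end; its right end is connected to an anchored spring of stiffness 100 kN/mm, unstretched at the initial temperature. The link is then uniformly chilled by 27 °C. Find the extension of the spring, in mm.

δ ≈ 0.157 mm

If the spring were absent the link would shorten by αΔT L = 13.3×10⁻⁶ × 27 × 1925 = 0.6913 mm.
With a force P in the spring, the elastic change of the link is PL/(AE) and that of the spring is P/k; compatibility requires their sum to equal δ_free.
So P = δ_free / [L/(AE) + 1/k] = 0.6913 / [ 1925/(280×202×10³) + 1/(100×10³) ].
P = 0.6913 / 4.403×10⁻⁵ = 15700 N.
Spring extension = P/k = 15700/(100×10³) = 0.157 mm.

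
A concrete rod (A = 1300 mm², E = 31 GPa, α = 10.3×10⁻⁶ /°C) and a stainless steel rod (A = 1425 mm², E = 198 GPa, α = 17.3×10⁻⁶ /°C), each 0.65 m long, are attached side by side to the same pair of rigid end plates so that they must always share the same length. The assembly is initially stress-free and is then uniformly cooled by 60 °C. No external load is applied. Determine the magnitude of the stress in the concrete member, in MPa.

σ ≈ 11.4 MPa (compressive)

Equilibrium of a rigid end plate with no external load gives equal and opposite internal forces ±P in the two members. Since α_{stainless steel} > α_{concrete}, cooling drives the stainless steel into tension and the concrete into compression.
Equating the net (thermal + elastic) strains gives |α₁ − α₂|·ΔT = P·[1/(A₁E₁) + 1/(A₂E₂)].
|α₁ − α₂|·ΔT = 7×10⁻⁶ × 60 = 0.00042.
1/(A₁E₁) + 1/(A₂E₂) = 1/(1300×31×10³) + 1/(1425×198×10³) = 2.836×10⁻⁸ N⁻¹.
P = 0.00042 / 2.836×10⁻⁸ = 14810 N = 14.81 kN.
σ_{concrete} = P/A₁ = 14810/1300 = 11.39 MPa, compressive.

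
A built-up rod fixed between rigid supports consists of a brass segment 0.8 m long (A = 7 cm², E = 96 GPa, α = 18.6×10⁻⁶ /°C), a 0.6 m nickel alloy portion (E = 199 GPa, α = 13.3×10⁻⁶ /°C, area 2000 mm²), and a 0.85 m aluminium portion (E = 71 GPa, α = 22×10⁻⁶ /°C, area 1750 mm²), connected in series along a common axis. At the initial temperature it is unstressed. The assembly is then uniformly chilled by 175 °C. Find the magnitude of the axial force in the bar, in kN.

P ≈ 359 kN (tensile)

With the walls removed the bar would change length by δ_free = Σ αᵢΔT Lᵢ = 18.6×10⁻⁶×175×800 + 13.3×10⁻⁶×175×600 + 22×10⁻⁶×175×850 = 7.273 mm.
The walls prevent any net length change, so an axial force P (same in every segment) develops. Compatibility: P · Σ Lᵢ/(AᵢEᵢ) = δ_free.
Σ Lᵢ/(AᵢEᵢ) = 800/(700×96×10³) + 600/(2000×199×10³) + 850/(1750×71×10³) = 2.025×10⁻⁵ mm/N.
P = 7.273 / 2.025×10⁻⁵ = 359100 N = 359.1 kN, tensile.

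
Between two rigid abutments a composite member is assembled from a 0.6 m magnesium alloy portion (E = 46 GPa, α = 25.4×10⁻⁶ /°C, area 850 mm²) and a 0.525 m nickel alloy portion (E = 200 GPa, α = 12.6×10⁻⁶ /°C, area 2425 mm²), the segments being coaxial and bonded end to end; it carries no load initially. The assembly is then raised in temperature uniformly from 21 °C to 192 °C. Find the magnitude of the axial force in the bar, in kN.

Free thermal expansion of the whole bar: Σ αᵢΔT Lᵢ = 25.4×10⁻⁶×171×600 + 12.6×10⁻⁶×171×525 = 3.737 mm.
The rigid supports impose zero overall length change; the single axial force P common to all segments must satisfy P Σ Lᵢ/(AᵢEᵢ) = δ_free.
The series flexibility is Σ Lᵢ/(AᵢEᵢ) = 600/(850×46×10³) + 525/(2425×200×10³) = 1.643×10⁻⁵ mm/N.
So P = 3.737 / 1.643×10⁻⁵ = 227.5 kN, compressive.

P ≈ 227 kN (compressive)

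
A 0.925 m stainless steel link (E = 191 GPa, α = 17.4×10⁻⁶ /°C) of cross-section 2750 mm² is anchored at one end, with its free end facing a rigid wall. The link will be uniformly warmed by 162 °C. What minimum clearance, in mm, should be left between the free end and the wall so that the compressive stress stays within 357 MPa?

g ≈ 0.878 mm

With no wall the link would lengthen by αΔT L = 17.4×10⁻⁶ × 162 × 925 = 2.607 mm.
A stress of 357 MPa corresponds to the wall pushing the link back by σL/E = 357×925/(191×10³) = 1.729 mm.
So the gap has to take up the difference, g_min = δ_free − σL/E = 2.607 − 1.729 = 0.8785 mm.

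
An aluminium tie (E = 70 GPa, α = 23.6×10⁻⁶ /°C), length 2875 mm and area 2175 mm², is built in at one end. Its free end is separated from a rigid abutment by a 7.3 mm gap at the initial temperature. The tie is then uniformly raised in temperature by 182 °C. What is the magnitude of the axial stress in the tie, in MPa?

If the wall were absent the tie would grow by αΔT L = 23.6×10⁻⁶ × 182 × 2875 = 12.35 mm.
This exceeds the 7.3 mm gap, so the wall pushes back. The portion of expansion that must be recovered elastically is δ_free − gap = 12.35 − 7.3 = 5.049 mm.
So σ = E(δ_free − g)/L = 70×10³ × 5.049/2875 = 122.9 MPa.

σ ≈ 123 MPa (compressive)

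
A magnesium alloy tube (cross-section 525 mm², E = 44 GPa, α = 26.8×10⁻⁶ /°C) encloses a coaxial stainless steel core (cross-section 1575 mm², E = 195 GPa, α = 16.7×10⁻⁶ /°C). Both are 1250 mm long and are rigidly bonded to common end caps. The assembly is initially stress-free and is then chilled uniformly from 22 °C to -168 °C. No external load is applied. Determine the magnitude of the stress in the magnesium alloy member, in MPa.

Both members must finish at the same length. With the larger α, the magnesium alloy tends to over-contract; the plates restrain it, putting the magnesium alloy in tension and the stainless steel in compression. With no external load the two internal forces are equal and opposite, magnitude P.
Equating the net (thermal + elastic) strains gives |α₁ − α₂|·ΔT = P·[1/(A₁E₁) + 1/(A₂E₂)].
|α₁ − α₂|·ΔT = 10.1×10⁻⁶ × 190 = 0.001919.
1/(A₁E₁) + 1/(A₂E₂) = 1/(525×44×10³) + 1/(1575×195×10³) = 4.655×10⁻⁸ N⁻¹.
So P = 0.001919 / 4.655×10⁻⁸ = 41.23 kN.
σ_{magnesium alloy} = P/A₁ = 41230/525 = 78.53 MPa, tensile.

σ ≈ 78.5 MPa (tensile)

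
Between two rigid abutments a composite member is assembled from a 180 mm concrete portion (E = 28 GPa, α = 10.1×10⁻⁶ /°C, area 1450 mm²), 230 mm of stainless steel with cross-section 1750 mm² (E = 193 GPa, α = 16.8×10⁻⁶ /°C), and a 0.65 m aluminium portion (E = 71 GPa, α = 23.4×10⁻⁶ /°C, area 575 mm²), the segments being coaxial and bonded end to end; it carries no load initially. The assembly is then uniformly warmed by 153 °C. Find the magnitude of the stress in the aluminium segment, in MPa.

σ ≈ 264 MPa (compressive)

With the walls removed the bar would change length by δ_free = Σ αᵢΔT Lᵢ = 10.1×10⁻⁶×153×180 + 16.8×10⁻⁶×153×230 + 23.4×10⁻⁶×153×650 = 3.196 mm.
The rigid supports impose zero overall length change; the single axial force P common to all segments must satisfy P Σ Lᵢ/(AᵢEᵢ) = δ_free.
The series flexibility is Σ Lᵢ/(AᵢEᵢ) = 180/(1450×28×10³) + 230/(1750×193×10³) + 650/(575×71×10³) = 2.104×10⁻⁵ mm/N.
So P = 3.196 / 2.104×10⁻⁵ = 152 kN, compressive.
σ_{aluminium} = P / A = 152000 / 575 = 264.3 MPa.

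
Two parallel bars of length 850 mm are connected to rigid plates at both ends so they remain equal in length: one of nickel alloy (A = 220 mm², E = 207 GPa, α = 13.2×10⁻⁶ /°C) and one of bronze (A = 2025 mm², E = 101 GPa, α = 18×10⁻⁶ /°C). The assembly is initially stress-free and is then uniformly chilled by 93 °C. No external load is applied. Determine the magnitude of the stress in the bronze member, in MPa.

σ ≈ 8.21 MPa (tensile)

Both members must finish at the same length. With the larger α, the bronze tends to over-contract; the plates restrain it, putting the bronze in tension and the nickel alloy in compression. With no external load the two internal forces are equal and opposite, magnitude P.
Setting the final lengths equal and cancelling L: (α₁ − α₂)ΔT = P/(A₁E₁) + P/(A₂E₂).
|α₁ − α₂|·ΔT = 4.8×10⁻⁶ × 93 = 0.0004464.
1/(A₁E₁) + 1/(A₂E₂) = 1/(220×207×10³) + 1/(2025×101×10³) = 2.685×10⁻⁸ N⁻¹.
P = 0.0004464 / 2.685×10⁻⁸ = 16630 N = 16.63 kN.
σ_{bronze} = P/A₂ = 16630/2025 = 8.211 MPa, tensile.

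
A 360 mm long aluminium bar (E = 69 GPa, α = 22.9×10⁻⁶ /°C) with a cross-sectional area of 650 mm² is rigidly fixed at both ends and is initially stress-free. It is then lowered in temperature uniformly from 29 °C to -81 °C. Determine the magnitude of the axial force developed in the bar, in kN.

The ends cannot move, so σ = EαΔT = 69×10³ × 22.9×10⁻⁶ × 110 = 173.8 MPa.
Then P = σA = 173.8 × 650 mm² = 113 kN, tensile.

P ≈ 113 kN (tensile)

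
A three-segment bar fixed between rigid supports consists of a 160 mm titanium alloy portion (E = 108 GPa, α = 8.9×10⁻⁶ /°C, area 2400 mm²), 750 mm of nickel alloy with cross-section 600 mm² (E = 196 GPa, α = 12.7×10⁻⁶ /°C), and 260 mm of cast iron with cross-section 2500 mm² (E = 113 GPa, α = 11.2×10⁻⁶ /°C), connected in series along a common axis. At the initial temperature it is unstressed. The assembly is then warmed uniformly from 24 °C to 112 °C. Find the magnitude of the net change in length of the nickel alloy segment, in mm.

If the supports were absent, the total length change would be Σ αᵢΔT Lᵢ = 8.9×10⁻⁶×88×160 + 12.7×10⁻⁶×88×750 + 11.2×10⁻⁶×88×260 = 1.22 mm.
The rigid supports impose zero overall length change; the single axial force P common to all segments must satisfy P Σ Lᵢ/(AᵢEᵢ) = δ_free.
Σ Lᵢ/(AᵢEᵢ) = 160/(2400×108×10³) + 750/(600×196×10³) + 260/(2500×113×10³) = 7.915×10⁻⁶ mm/N.
P = 1.22 / 7.915×10⁻⁶ = 154100 N = 154.1 kN, compressive.
For the nickel alloy segment, free thermal change = 12.7×10⁻⁶×88×750 = 0.8382 mm and elastic change from P = 154100×750/(600×196×10³) = 0.9828 mm; these oppose, so the net change is 0.145 mm (segment shortens).

|ΔL| ≈ 0.145 mm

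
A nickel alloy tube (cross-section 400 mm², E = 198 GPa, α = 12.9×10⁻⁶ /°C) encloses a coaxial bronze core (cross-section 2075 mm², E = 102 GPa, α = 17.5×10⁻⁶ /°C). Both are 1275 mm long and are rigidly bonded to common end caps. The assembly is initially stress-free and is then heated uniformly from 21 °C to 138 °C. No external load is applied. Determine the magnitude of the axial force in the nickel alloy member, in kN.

Equilibrium of a rigid end plate with no external load gives equal and opposite internal forces ±P in the two members. Since α_{bronze} > α_{nickel alloy}, heating drives the bronze into compression and the nickel alloy into tension.
Compatibility of the two members (thermal + elastic change equal): (α₁ − α₂)ΔT = P·[1/(A₁E₁) + 1/(A₂E₂)].
|α₁ − α₂|·ΔT = 4.6×10⁻⁶ × 117 = 0.0005382.
1/(A₁E₁) + 1/(A₂E₂) = 1/(400×198×10³) + 1/(2075×102×10³) = 1.735×10⁻⁸ N⁻¹.
P = 0.0005382 / 1.735×10⁻⁸ = 31020 N = 31.02 kN.

P ≈ 31 kN (tensile in the nickel alloy)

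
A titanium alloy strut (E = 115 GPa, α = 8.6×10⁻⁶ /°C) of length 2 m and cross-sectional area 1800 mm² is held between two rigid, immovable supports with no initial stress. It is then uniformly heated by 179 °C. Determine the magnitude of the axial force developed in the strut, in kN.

With zero net strain, σ = E·αΔT = 115 GPa × 8.6×10⁻⁶ × 179 = 177 MPa.
P = AEαΔT = 1800 × 115×10³ × 8.6×10⁻⁶ × 179 = 318.7 kN (compressive).

P ≈ 319 kN (compressive)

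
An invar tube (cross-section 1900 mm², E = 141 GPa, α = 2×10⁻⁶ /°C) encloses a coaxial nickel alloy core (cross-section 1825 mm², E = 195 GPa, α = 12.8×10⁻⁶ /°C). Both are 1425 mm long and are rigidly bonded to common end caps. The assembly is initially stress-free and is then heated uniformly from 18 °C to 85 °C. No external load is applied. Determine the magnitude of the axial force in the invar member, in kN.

The nickel alloy has the larger α, so on heating it would change length more than the invar if both were free. The rigid plates force a common final length, so the nickel alloy is put into compression and the invar into tension, with equal and opposite forces P (no external load).
Equating the net (thermal + elastic) strains gives |α₁ − α₂|·ΔT = P·[1/(A₁E₁) + 1/(A₂E₂)].
|α₁ − α₂|·ΔT = 10.8×10⁻⁶ × 67 = 0.0007236.
1/(A₁E₁) + 1/(A₂E₂) = 1/(1900×141×10³) + 1/(1825×195×10³) = 6.543×10⁻⁹ N⁻¹.
So P = 0.0007236 / 6.543×10⁻⁹ = 110.6 kN.

P ≈ 111 kN (tensile in the invar)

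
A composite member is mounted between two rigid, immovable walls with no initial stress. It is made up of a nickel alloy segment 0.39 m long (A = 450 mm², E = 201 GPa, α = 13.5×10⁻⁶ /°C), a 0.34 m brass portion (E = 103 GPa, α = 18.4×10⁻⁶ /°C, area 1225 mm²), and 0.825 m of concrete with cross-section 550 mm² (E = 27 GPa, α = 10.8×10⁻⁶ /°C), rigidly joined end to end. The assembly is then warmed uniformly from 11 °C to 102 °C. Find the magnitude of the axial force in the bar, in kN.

P ≈ 29.7 kN (compressive)

With the walls removed the bar would change length by δ_free = Σ αᵢΔT Lᵢ = 13.5×10⁻⁶×91×390 + 18.4×10⁻⁶×91×340 + 10.8×10⁻⁶×91×825 = 1.859 mm.
The walls prevent any net length change, so an axial force P (same in every segment) develops. Compatibility: P · Σ Lᵢ/(AᵢEᵢ) = δ_free.
Σ Lᵢ/(AᵢEᵢ) = 390/(450×201×10³) + 340/(1225×103×10³) + 825/(550×27×10³) = 6.256×10⁻⁵ mm/N.
P = 1.859 / 6.256×10⁻⁵ = 29720 N = 29.72 kN, compressive.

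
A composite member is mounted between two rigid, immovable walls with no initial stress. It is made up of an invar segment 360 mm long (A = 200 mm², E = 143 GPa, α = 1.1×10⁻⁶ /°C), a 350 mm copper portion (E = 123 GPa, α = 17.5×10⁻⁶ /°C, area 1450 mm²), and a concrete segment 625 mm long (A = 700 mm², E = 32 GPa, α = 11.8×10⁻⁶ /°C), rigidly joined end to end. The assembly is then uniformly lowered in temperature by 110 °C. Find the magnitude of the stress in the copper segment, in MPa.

σ ≈ 24.8 MPa (tensile)

Free thermal contraction of the whole bar: Σ αᵢΔT Lᵢ = 1.1×10⁻⁶×110×360 + 17.5×10⁻⁶×110×350 + 11.8×10⁻⁶×110×625 = 1.529 mm.
The rigid supports impose zero overall length change; the single axial force P common to all segments must satisfy P Σ Lᵢ/(AᵢEᵢ) = δ_free.
The series flexibility is Σ Lᵢ/(AᵢEᵢ) = 360/(200×143×10³) + 350/(1450×123×10³) + 625/(700×32×10³) = 4.245×10⁻⁵ mm/N.
Hence P = δ_free / Σ(L/AE) = 1.529/4.245×10⁻⁵ = 36.01 kN (tensile).
σ_{copper} = P / A = 36010 / 1450 = 24.83 MPa.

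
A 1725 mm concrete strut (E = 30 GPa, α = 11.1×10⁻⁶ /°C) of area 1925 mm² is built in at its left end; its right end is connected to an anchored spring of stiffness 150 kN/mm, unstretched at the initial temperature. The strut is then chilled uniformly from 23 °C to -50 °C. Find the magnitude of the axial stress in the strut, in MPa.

σ ≈ 19.9 MPa (tensile)

The unrestrained thermal change is αΔT L = 11.1×10⁻⁶ × 73 × 1725 = 1.398 mm.
With a force P in the spring, the elastic change of the strut is PL/(AE) and that of the spring is P/k; compatibility requires their sum to equal δ_free.
P [ L/(AE) + 1/k ] = δ_free → P [ 1725/(1925×30×10³) + 1/(150×10³) ] = 1.398.
P = 1.398 / 3.654×10⁻⁵ = 38260 N.
σ = P/A = 38260/1925 = 19.87 MPa.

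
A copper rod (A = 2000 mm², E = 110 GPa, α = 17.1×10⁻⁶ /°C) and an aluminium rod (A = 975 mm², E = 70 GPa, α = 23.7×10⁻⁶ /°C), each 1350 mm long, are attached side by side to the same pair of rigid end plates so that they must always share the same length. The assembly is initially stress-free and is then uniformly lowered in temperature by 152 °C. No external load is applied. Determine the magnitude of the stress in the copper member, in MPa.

Equilibrium of a rigid end plate with no external load gives equal and opposite internal forces ±P in the two members. Since α_{aluminium} > α_{copper}, cooling drives the aluminium into tension and the copper into compression.
Compatibility of the two members (thermal + elastic change equal): (α₁ − α₂)ΔT = P·[1/(A₁E₁) + 1/(A₂E₂)].
|α₁ − α₂|·ΔT = 6.6×10⁻⁶ × 152 = 0.001003.
1/(A₁E₁) + 1/(A₂E₂) = 1/(2000×110×10³) + 1/(975×70×10³) = 1.92×10⁻⁸ N⁻¹.
So P = 0.001003 / 1.92×10⁻⁸ = 52.26 kN.
σ_{copper} = P/A₁ = 52260/2000 = 26.13 MPa, compressive.

σ ≈ 26.1 MPa (compressive)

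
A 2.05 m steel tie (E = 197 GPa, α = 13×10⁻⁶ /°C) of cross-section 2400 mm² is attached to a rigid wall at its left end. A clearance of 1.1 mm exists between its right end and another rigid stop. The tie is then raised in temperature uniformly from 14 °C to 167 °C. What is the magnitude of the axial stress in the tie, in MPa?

σ ≈ 286 MPa (compressive)

If the wall were absent the tie would grow by αΔT L = 13×10⁻⁶ × 153 × 2050 = 4.077 mm.
The gap closes (δ_free > 1.1 mm) and the wall then resists a further 4.077 − 1.1 = 2.977 mm of expansion.
Compatibility: PL/(AE) = 2.977 mm, so σ = P/A = E × (2.977/2050) = 286.1 MPa.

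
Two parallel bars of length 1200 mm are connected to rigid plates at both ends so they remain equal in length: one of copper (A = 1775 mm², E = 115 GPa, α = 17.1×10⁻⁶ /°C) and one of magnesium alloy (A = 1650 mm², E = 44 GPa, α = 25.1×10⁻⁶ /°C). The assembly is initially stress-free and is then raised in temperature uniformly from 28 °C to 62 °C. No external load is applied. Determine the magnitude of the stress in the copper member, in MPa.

The magnesium alloy has the larger α, so on heating it would change length more than the copper if both were free. The rigid plates force a common final length, so the magnesium alloy is put into compression and the copper into tension, with equal and opposite forces P (no external load).
Setting the final lengths equal and cancelling L: (α₁ − α₂)ΔT = P/(A₁E₁) + P/(A₂E₂).
|α₁ − α₂|·ΔT = 8×10⁻⁶ × 34 = 0.000272.
1/(A₁E₁) + 1/(A₂E₂) = 1/(1775×115×10³) + 1/(1650×44×10³) = 1.867×10⁻⁸ N⁻¹.
P = 0.000272 / 1.867×10⁻⁸ = 14570 N = 14.57 kN.
σ_{copper} = P/A₁ = 14570/1775 = 8.206 MPa, tensile.

σ ≈ 8.21 MPa (tensile)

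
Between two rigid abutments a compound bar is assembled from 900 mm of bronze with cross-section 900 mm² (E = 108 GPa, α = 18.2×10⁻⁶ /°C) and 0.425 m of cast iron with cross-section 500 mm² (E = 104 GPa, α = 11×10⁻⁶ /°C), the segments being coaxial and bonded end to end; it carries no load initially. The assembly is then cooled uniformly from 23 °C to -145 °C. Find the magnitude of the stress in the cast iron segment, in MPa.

σ ≈ 406 MPa (tensile)

With the walls removed the bar would change length by δ_free = Σ αᵢΔT Lᵢ = 18.2×10⁻⁶×168×900 + 11×10⁻⁶×168×425 = 3.537 mm.
The walls prevent any net length change, so an axial force P (same in every segment) develops. Compatibility: P · Σ Lᵢ/(AᵢEᵢ) = δ_free.
The series flexibility is Σ Lᵢ/(AᵢEᵢ) = 900/(900×108×10³) + 425/(500×104×10³) = 1.743×10⁻⁵ mm/N.
P = 3.537 / 1.743×10⁻⁵ = 202900 N = 202.9 kN, tensile.
σ_{cast iron} = P / A = 202900 / 500 = 405.8 MPa.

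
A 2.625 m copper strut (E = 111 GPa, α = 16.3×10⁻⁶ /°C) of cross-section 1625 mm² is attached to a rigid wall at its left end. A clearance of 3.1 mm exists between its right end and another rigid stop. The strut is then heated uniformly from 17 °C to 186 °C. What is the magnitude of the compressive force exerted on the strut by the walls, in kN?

P ≈ 284 kN

Unrestrained expansion: δ_free = αΔT L = 16.3×10⁻⁶ × 169 × 2625 = 7.231 mm.
This exceeds the 3.1 mm gap, so the wall pushes back. The portion of expansion that must be recovered elastically is δ_free − gap = 7.231 − 3.1 = 4.131 mm.
So σ = E(δ_free − g)/L = 111×10³ × 4.131/2625 = 174.7 MPa.
Force on the wall = σA = 174.7 × 1625 mm² = 283.9 kN.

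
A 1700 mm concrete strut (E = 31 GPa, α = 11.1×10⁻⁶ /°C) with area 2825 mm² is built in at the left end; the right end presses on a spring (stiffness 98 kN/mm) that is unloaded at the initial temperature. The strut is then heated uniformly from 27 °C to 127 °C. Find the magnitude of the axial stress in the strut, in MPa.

σ ≈ 22.6 MPa (compressive)

Free thermal expansion: δ_free = αΔT L = 11.1×10⁻⁶ × 100 × 1700 = 1.887 mm.
With a force P in the spring, the elastic change of the strut is PL/(AE) and that of the spring is P/k; compatibility requires their sum to equal δ_free.
So P = δ_free / [L/(AE) + 1/k] = 1.887 / [ 1700/(2825×31×10³) + 1/(98×10³) ].
P = 1.887 / 2.962×10⁻⁵ = 63720 N.
σ = P/A = 63720/2825 = 22.55 MPa.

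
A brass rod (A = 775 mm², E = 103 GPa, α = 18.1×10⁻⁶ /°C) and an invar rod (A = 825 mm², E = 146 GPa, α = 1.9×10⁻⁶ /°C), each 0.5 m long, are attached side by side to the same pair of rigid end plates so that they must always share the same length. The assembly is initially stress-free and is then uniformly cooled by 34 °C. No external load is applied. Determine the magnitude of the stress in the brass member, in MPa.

Both members must finish at the same length. With the larger α, the brass tends to over-contract; the plates restrain it, putting the brass in tension and the invar in compression. With no external load the two internal forces are equal and opposite, magnitude P.
Compatibility of the two members (thermal + elastic change equal): (α₁ − α₂)ΔT = P·[1/(A₁E₁) + 1/(A₂E₂)].
|α₁ − α₂|·ΔT = 16.2×10⁻⁶ × 34 = 0.0005508.
1/(A₁E₁) + 1/(A₂E₂) = 1/(775×103×10³) + 1/(825×146×10³) = 2.083×10⁻⁸ N⁻¹.
So P = 0.0005508 / 2.083×10⁻⁸ = 26.44 kN.
σ_{brass} = P/A₁ = 26440/775 = 34.12 MPa, tensile.

σ ≈ 34.1 MPa (tensile)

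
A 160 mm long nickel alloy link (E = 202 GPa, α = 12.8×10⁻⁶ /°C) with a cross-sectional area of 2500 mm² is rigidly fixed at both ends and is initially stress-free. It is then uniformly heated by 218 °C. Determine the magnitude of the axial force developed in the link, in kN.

P ≈ 1410 kN (compressive)

The ends cannot move, so σ = EαΔT = 202×10³ × 12.8×10⁻⁶ × 218 = 563.7 MPa.
P = AEαΔT = 2500 × 202×10³ × 12.8×10⁻⁶ × 218 = 1409 kN (compressive).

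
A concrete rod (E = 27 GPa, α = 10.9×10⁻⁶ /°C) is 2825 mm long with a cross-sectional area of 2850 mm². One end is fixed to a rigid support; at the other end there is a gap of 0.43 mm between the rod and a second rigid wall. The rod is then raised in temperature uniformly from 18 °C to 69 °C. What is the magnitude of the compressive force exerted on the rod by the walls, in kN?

If the wall were absent the rod would grow by αΔT L = 10.9×10⁻⁶ × 51 × 2825 = 1.57 mm.
This exceeds the 0.43 mm gap, so the wall pushes back. The portion of expansion that must be recovered elastically is δ_free − gap = 1.57 − 0.43 = 1.14 mm.
Compatibility: PL/(AE) = 1.14 mm, so σ = P/A = E × (1.14/2825) = 10.9 MPa.
Force on the wall = σA = 10.9 × 2850 mm² = 31.06 kN.

P ≈ 31.1 kN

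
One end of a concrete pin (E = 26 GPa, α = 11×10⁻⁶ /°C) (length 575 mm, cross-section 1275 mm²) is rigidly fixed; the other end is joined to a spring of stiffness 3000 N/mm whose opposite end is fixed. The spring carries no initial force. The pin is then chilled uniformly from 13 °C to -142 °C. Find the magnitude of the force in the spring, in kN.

P ≈ 2.8 kN

The unrestrained thermal change is αΔT L = 11×10⁻⁶ × 155 × 575 = 0.9804 mm.
With a force P in the spring, the elastic change of the pin is PL/(AE) and that of the spring is P/k; compatibility requires their sum to equal δ_free.
P [ L/(AE) + 1/k ] = δ_free → P [ 575/(1275×26×10³) + 1/(3000) ] = 0.9804.
P = 0.9804 / 0.0003507 = 2796 N.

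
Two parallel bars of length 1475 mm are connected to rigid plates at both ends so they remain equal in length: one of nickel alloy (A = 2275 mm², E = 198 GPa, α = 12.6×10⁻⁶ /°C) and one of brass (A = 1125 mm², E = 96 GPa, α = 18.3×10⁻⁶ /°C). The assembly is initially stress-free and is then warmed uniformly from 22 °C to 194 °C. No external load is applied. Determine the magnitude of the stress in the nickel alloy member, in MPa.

σ ≈ 37.5 MPa (tensile)

Equilibrium of a rigid end plate with no external load gives equal and opposite internal forces ±P in the two members. Since α_{brass} > α_{nickel alloy}, heating drives the brass into compression and the nickel alloy into tension.
Setting the final lengths equal and cancelling L: (α₁ − α₂)ΔT = P/(A₁E₁) + P/(A₂E₂).
|α₁ − α₂|·ΔT = 5.7×10⁻⁶ × 172 = 0.0009804.
1/(A₁E₁) + 1/(A₂E₂) = 1/(2275×198×10³) + 1/(1125×96×10³) = 1.148×10⁻⁸ N⁻¹.
So P = 0.0009804 / 1.148×10⁻⁸ = 85.41 kN.
σ_{nickel alloy} = P/A₁ = 85410/2275 = 37.54 MPa, tensile.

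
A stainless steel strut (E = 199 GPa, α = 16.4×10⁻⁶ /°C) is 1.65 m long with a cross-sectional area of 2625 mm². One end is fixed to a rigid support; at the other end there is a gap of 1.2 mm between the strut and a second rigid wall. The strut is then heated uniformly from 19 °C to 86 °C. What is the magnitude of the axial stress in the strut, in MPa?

σ ≈ 73.9 MPa (compressive)

Free thermal elongation = αΔT L = 16.4×10⁻⁶ × 67 × 1650 = 1.813 mm.
This exceeds the 1.2 mm gap, so the wall pushes back. The portion of expansion that must be recovered elastically is δ_free − gap = 1.813 − 1.2 = 0.613 mm.
That suppressed elongation corresponds to σ = E·Δ/L = 199×10³ × 0.613/1650 = 73.93 MPa.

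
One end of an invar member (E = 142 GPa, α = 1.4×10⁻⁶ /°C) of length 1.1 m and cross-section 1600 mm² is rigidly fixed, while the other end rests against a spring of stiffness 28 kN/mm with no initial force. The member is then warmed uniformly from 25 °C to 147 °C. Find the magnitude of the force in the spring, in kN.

The unrestrained thermal change is αΔT L = 1.4×10⁻⁶ × 122 × 1100 = 0.1879 mm.
With a force P in the spring, the elastic change of the member is PL/(AE) and that of the spring is P/k; compatibility requires their sum to equal δ_free.
So P = δ_free / [L/(AE) + 1/k] = 0.1879 / [ 1100/(1600×142×10³) + 1/(28×10³) ].
P = 0.1879 / 4.056×10⁻⁵ = 4633 N.

P ≈ 4.63 kN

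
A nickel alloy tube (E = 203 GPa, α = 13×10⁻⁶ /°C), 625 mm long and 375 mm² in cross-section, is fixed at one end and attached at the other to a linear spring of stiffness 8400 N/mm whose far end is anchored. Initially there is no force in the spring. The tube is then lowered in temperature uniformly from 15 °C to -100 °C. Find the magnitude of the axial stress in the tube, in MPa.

σ ≈ 19.6 MPa (tensile)

The unrestrained thermal change is αΔT L = 13×10⁻⁶ × 115 × 625 = 0.9344 mm.
With a force P in the spring, the elastic change of the tube is PL/(AE) and that of the spring is P/k; compatibility requires their sum to equal δ_free.
So P = δ_free / [L/(AE) + 1/k] = 0.9344 / [ 625/(375×203×10³) + 1/(8400) ].
P = 0.9344 / 0.0001273 = 7342 N.
σ = P/A = 7342/375 = 19.58 MPa.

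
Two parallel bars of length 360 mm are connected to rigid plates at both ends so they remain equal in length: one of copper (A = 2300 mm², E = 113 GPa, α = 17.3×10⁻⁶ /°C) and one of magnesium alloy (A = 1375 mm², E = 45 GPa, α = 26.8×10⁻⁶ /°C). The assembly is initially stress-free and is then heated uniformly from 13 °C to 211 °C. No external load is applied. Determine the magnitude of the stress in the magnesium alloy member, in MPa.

Equilibrium of a rigid end plate with no external load gives equal and opposite internal forces ±P in the two members. Since α_{magnesium alloy} > α_{copper}, heating drives the magnesium alloy into compression and the copper into tension.
Compatibility of the two members (thermal + elastic change equal): (α₁ − α₂)ΔT = P·[1/(A₁E₁) + 1/(A₂E₂)].
|α₁ − α₂|·ΔT = 9.5×10⁻⁶ × 198 = 0.001881.
1/(A₁E₁) + 1/(A₂E₂) = 1/(2300×113×10³) + 1/(1375×45×10³) = 2.001×10⁻⁸ N⁻¹.
P = 0.001881 / 2.001×10⁻⁸ = 94010 N = 94.01 kN.
σ_{magnesium alloy} = P/A₂ = 94010/1375 = 68.37 MPa, compressive.

σ ≈ 68.4 MPa (compressive)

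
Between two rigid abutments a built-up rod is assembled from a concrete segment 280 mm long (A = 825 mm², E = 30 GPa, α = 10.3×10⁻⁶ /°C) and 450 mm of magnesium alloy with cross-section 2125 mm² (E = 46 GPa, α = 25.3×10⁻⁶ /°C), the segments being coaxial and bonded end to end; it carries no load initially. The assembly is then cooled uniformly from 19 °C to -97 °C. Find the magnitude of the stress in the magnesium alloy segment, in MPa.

σ ≈ 48.9 MPa (tensile)

With the walls removed the bar would change length by δ_free = Σ αᵢΔT Lᵢ = 10.3×10⁻⁶×116×280 + 25.3×10⁻⁶×116×450 = 1.655 mm.
Since the ends are fixed, an axial force P builds up, equal in every segment, with P · Σ Lᵢ/(AᵢEᵢ) = δ_free.
The series flexibility is Σ Lᵢ/(AᵢEᵢ) = 280/(825×30×10³) + 450/(2125×46×10³) = 1.592×10⁻⁵ mm/N.
P = 1.655 / 1.592×10⁻⁵ = 104000 N = 104 kN, tensile.
σ_{magnesium alloy} = P / A = 104000 / 2125 = 48.94 MPa.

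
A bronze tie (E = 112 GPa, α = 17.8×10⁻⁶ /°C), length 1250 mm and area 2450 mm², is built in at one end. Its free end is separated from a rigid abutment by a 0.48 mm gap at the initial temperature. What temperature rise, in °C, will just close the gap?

The gap closes when αΔT L = 0.48 mm, since the tie is still unstressed at that instant.
So ΔT = g/(αL) = 0.48/(17.8×10⁻⁶ × 1250) = 21.57 °C.

ΔT ≈ 21.6 °C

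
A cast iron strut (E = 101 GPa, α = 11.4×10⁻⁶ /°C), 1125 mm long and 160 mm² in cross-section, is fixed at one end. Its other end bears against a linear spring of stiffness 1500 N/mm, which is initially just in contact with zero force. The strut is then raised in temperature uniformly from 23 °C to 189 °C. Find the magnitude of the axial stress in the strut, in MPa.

Free thermal expansion: δ_free = αΔT L = 11.4×10⁻⁶ × 166 × 1125 = 2.129 mm.
Let P be the compressive force at the spring. The strut shortens elastically by PL/(AE) and the spring compresses by P/k; together these equal δ_free.
So P = δ_free / [L/(AE) + 1/k] = 2.129 / [ 1125/(160×101×10³) + 1/(1500) ].
P = 2.129 / 0.0007363 = 2891 N.
σ = P/A = 2891/160 = 18.07 MPa.

σ ≈ 18.1 MPa (compressive)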